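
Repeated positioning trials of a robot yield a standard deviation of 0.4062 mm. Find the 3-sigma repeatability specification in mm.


repeatability = 3*sigma = 3*0.4062 = 1.2186

1.2186 mm


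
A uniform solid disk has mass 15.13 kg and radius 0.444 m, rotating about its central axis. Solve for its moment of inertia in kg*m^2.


I = (1/2)*m*R^2 = 0.5*15.13*0.444^2 = 1.4913

1.4913 kg*m^2


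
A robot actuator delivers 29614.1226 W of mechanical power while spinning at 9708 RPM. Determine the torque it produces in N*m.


omega = 9708 * 2*pi/60 = 1016.619383 rad/s
tau = P / omega = 29614.1226 / 1016.619383 = 29.1300

29.1300 N*m


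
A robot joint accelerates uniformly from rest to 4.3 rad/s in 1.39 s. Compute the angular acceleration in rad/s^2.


alpha = delta_omega / t = 4.3 / 1.39 = 3.0935

3.0935 rad/s^2


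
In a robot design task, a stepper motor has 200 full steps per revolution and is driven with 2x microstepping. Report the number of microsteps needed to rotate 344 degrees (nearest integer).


step_size = 360/(200*2) = 360/400 = 0.900000 deg
n = 344/(360/400) = 344*400/360 = 382.2222 -> 382

382 steps


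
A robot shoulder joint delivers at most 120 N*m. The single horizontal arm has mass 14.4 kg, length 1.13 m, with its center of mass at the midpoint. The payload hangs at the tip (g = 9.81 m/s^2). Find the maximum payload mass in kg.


tau_arm = m_arm*g*(L/2) = 14.4*9.81*1.13/2 = 79.8142 N*m
tau_payload = tau_max - tau_arm = 120 - 79.8142 = 40.1858
m_payload = tau_payload / (g*L) = 40.1858 / (9.81*1.13) = 3.6251

3.6251 kg


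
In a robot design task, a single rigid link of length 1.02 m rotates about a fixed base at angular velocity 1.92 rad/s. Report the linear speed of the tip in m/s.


v = L*omega = 1.02 * 1.92 = 1.9584

1.9584 m/s


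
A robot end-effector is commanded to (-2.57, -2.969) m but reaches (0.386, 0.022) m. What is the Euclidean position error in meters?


dx = 0.386 - (-2.57) = 2.9560, dy = 0.022 - (-2.969) = 2.9910
err = sqrt(8.737936 + 8.946081) = 4.2052

4.2052 m


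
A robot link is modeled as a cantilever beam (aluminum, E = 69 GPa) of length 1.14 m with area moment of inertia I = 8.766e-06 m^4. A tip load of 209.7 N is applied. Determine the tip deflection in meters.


delta = F*L^3/(3*E*I) = 209.7*1.14^3/(3*6.900e+10*8.766e-06)
      = 310.6797768/1814562 = 1.7121e-04

1.7121e-04 m


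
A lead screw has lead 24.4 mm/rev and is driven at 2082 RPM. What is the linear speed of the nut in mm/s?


v = lead * (RPM/60) = 24.4*2082/60 = 846.6800

846.6800 mm/s


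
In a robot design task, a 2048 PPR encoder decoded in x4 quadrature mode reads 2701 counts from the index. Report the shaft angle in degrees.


angle = counts * 360 / (PPR*4) = 2701 * 360 / 8192 = 118.6963

118.6963 degrees


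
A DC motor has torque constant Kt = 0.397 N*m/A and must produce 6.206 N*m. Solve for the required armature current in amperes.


I = tau / Kt = 6.206/0.397 = 15.6322

15.6322 A


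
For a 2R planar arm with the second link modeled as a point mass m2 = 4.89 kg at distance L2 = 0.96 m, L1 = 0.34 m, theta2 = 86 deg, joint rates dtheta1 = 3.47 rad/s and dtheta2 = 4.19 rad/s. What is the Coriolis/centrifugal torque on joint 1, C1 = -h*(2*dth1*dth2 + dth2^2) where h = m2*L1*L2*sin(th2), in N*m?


h = m2*L1*L2*sin(th2) = 4.89*0.34*0.96*sin(86 deg) = 1.592208
C1 = -h*(2*3.47*4.19 + 4.19^2) = -1.592208*46.6347 = -74.2521

-74.2521 N*m


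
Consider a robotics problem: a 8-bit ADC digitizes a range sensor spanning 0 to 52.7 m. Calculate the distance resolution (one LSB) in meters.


res = range / 2^n = 52.7/2^8 = 52.7/256 = 0.2059

0.2059 m


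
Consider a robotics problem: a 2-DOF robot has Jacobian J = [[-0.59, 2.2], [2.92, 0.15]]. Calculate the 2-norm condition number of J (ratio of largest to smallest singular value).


JJ^T eigenvalues: trace(JJ^T) = 13.7370, det(JJ^T) = det(J)^2 = 42.41265625
s_max^2 = (13.7370 + sqrt(19.05454400))/2 = 9.05107554
s_min^2 = (13.7370 - sqrt(19.05454400))/2 = 4.68592446
kappa = s_max/s_min = sqrt(9.05107554/4.68592446) = 1.3898

1.3898


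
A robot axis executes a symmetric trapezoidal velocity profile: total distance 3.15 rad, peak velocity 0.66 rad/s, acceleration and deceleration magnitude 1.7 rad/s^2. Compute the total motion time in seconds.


t_acc = v/a = 0.66/1.7 = 0.388235 s
d_acc = v^2/(2a) = 0.128118 rad (each ramp)
d_cruise = 3.15 - 2*0.128118 = 2.893764 rad
t_cruise = 2.893764/0.66 = 4.384491 s
t_total = 2*0.388235 + 4.384491 = 5.1610

5.1610 s


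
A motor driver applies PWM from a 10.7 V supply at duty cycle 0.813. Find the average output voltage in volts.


V_avg = V_supply * D = 10.7*0.813 = 8.6991

8.6991 V


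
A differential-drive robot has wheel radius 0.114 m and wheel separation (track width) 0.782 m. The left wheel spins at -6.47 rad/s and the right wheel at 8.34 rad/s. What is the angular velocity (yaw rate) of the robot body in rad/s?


omega = r*(wR - wL)/L = 0.114*(8.34 - (-6.47))/0.782 = 2.1590

2.1590 rad/s


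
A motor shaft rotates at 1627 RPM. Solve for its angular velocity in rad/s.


omega = 1627 * 2*pi/60 = 170.3790

170.3790 rad/s


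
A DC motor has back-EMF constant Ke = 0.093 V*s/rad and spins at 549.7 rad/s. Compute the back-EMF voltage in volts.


V_emf = Ke * omega = 0.093*549.7 = 51.1221

51.1221 V


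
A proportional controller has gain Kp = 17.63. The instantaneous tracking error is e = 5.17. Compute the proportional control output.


u_P = Kp * e = 17.63 * 5.17 = 91.1471

91.1471


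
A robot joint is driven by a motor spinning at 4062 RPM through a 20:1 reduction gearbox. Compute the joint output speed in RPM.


omega_joint = omega_motor / N = 4062 / 20 = 203.1000

203.1000 RPM


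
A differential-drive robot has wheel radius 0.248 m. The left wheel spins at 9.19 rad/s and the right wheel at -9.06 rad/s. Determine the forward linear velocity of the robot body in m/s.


v = r*(wR + wL)/2 = 0.248*(-9.06 + 9.19)/2 = 0.0161

0.0161 m/s


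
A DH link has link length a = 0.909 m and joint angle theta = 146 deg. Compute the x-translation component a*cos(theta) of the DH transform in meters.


a*cos(theta) = 0.909*cos(146 deg) = -0.7536

-0.7536 m


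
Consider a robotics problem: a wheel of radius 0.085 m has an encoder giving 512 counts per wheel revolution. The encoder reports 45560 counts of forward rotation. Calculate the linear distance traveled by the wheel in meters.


revs = 45560/512 = 88.984375
d = revs * 2*pi*r = 88.984375 * 2*pi*0.085 = 47.5240

47.5240 m


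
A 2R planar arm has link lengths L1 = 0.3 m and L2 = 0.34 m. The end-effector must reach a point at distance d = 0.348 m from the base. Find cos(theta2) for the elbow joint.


cos(th2) = (d^2 - L1^2 - L2^2)/(2*L1*L2) = (0.348^2 - 0.3^2 - 0.34^2)/(2*0.3*0.34) = -0.4142

-0.4142


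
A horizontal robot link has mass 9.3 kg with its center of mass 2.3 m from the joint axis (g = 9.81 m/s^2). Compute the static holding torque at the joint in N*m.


tau = m*g*L = 9.3 * 9.81 * 2.3 = 209.8359

209.8359 N*m


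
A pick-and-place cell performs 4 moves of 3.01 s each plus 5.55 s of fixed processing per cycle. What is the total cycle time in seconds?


T = 4*3.01 + 5.55 = 17.5900

17.5900 s


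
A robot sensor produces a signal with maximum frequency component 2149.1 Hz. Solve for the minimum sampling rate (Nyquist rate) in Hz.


f_s,min = 2*f_max = 2*2149.1 = 4298.2000

4298.2000 Hz


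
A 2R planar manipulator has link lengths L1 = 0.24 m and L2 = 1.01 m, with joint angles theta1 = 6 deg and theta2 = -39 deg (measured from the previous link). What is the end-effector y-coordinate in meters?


y = L1*sin(th1) + L2*sin(th1+th2) = 0.24*sin(6 deg) + 1.01*sin(-33 deg) = -0.5250

-0.5250 m


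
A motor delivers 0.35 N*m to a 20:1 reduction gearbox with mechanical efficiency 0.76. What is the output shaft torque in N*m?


tau_out = tau_in * N * eta = 0.35 * 20 * 0.76 = 5.3200

5.3200 N*m


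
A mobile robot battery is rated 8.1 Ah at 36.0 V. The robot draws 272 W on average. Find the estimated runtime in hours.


E = 8.1*36.0 = 291.6000 Wh
t = E/P = 291.6000/272 = 1.0721

1.0721 hours


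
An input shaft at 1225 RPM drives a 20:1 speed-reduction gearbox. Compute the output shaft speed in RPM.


omega_out = omega_in / N = 1225 / 20 = 61.2500

61.2500 RPM


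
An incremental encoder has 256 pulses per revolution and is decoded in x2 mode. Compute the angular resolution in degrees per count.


resolution = 360 / (PPR * 2) = 360 / 512 = 0.7031

0.7031 degrees


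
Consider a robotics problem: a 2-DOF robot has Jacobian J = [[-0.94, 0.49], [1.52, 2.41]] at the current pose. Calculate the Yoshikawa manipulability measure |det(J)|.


det(J) = -0.94*2.41 - (0.49)*(1.52) = -3.0102
|det(J)| = 3.0102

3.0102


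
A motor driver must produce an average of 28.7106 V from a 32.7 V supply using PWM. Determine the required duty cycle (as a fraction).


D = V_avg/V_supply = 28.7106/32.7 = 0.8780

0.8780


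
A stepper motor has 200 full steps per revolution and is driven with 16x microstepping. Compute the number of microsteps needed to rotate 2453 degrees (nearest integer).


step_size = 360/(200*16) = 360/3200 = 0.112500 deg
n = 2453/(360/3200) = 2453*3200/360 = 21804.4444 -> 21804

21804 steps


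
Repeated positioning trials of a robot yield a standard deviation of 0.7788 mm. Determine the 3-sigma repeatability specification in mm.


repeatability = 3*sigma = 3*0.7788 = 2.3364

2.3364 mm


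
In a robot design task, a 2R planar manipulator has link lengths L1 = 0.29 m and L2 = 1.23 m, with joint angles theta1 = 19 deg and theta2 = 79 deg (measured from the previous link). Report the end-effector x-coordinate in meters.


x = L1*cos(th1) + L2*cos(th1+th2) = 0.29*cos(19 deg) + 1.23*cos(98 deg) = 0.1030

0.1030 m


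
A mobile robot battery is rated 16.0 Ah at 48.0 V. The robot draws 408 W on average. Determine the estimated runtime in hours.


E = 16.0*48.0 = 768.0000 Wh
t = E/P = 768.0000/408 = 1.8824

1.8824 hours


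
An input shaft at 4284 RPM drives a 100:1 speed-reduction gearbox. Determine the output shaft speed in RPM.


omega_out = omega_in / N = 4284 / 100 = 42.8400

42.8400 RPM


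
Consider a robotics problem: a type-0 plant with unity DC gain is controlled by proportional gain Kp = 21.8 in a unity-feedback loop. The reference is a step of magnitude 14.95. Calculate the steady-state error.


e_ss = R/(1 + Kp) = 14.95/(1 + 21.8) = 14.95/22.8000 = 0.6557

0.6557


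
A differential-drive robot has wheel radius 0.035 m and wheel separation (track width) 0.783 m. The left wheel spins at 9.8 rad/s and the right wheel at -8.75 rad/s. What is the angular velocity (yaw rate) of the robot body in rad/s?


omega = r*(wR - wL)/L = 0.035*(-8.75 - (9.8))/0.783 = -0.8292

-0.8292 rad/s


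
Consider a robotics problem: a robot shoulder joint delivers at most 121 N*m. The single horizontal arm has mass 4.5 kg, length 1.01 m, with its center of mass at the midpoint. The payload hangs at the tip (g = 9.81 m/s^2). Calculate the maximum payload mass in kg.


tau_arm = m_arm*g*(L/2) = 4.5*9.81*1.01/2 = 22.2932 N*m
tau_payload = tau_max - tau_arm = 121 - 22.2932 = 98.7068
m_payload = tau_payload / (g*L) = 98.7068 / (9.81*1.01) = 9.9622

9.9622 kg


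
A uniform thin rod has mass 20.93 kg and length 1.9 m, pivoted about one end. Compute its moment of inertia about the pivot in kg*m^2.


I = (1/3)*m*L^2 = (1/3)*20.93*1.9^2 = 25.1858

25.1858 kg*m^2


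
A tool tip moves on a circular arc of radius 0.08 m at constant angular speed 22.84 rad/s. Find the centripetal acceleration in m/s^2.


a_c = omega^2 * r = 22.84^2 * 0.08 = 41.7332

41.7332 m/s^2


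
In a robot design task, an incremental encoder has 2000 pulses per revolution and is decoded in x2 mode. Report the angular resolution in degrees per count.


resolution = 360 / (PPR * 2) = 360 / 4000 = 0.0900

0.0900 degrees


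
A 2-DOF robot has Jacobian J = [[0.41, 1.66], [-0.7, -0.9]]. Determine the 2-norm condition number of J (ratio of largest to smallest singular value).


JJ^T eigenvalues: trace(JJ^T) = 4.2237, det(JJ^T) = det(J)^2 = 0.62884900
s_max^2 = (4.2237 + sqrt(15.32424569))/2 = 4.06915974
s_min^2 = (4.2237 - sqrt(15.32424569))/2 = 0.15454026
kappa = s_max/s_min = sqrt(4.06915974/0.15454026) = 5.1313

5.1313


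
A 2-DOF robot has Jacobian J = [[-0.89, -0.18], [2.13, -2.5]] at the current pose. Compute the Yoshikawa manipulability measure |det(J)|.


det(J) = -0.89*-2.5 - (-0.18)*(2.13) = 2.6084
|det(J)| = 2.6084

2.6084


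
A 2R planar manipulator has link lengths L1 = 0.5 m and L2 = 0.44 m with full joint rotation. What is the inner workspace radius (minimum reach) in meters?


r_min = |L1 - L2| = |0.5 - 0.44| = 0.0600

0.0600 m


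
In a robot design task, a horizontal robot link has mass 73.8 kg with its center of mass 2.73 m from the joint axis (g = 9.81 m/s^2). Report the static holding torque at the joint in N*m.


tau = m*g*L = 73.8 * 9.81 * 2.73 = 1976.4599

1976.4599 N*m


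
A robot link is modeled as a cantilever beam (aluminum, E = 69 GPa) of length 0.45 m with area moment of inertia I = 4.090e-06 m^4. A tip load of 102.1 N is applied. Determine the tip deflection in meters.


delta = F*L^3/(3*E*I) = 102.1*0.45^3/(3*6.900e+10*4.090e-06)
      = 9.3038625/846630 = 1.0989e-05

1.0989e-05 m


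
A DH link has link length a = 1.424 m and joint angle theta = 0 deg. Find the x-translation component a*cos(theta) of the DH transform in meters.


a*cos(theta) = 1.424*cos(0 deg) = 1.4240

1.4240 m


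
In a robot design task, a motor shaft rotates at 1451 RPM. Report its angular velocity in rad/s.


omega = 1451 * 2*pi/60 = 151.9484

151.9484 rad/s


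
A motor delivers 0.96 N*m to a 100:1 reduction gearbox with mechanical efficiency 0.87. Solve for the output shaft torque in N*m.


tau_out = tau_in * N * eta = 0.96 * 100 * 0.87 = 83.5200

83.5200 N*m


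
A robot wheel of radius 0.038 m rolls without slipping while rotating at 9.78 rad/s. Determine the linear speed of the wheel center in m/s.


v = omega * r = 9.78 * 0.038 = 0.3716

0.3716 m/s


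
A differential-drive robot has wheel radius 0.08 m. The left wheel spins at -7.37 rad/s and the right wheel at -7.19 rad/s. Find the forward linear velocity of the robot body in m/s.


v = r*(wR + wL)/2 = 0.08*(-7.19 + -7.37)/2 = -0.5824

-0.5824 m/s


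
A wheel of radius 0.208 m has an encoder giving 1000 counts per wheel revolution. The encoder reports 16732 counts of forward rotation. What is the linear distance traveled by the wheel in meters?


revs = 16732/1000 = 16.732000
d = revs * 2*pi*r = 16.732000 * 2*pi*0.208 = 21.8671

21.8671 m


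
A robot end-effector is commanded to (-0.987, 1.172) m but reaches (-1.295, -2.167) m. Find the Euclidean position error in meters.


dx = -1.295 - (-0.987) = -0.3080, dy = -2.167 - (1.172) = -3.3390
err = sqrt(0.094864 + 11.148921) = 3.3532

3.3532 m


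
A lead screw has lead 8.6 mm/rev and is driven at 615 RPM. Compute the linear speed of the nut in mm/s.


v = lead * (RPM/60) = 8.6*615/60 = 88.1500

88.1500 mm/s


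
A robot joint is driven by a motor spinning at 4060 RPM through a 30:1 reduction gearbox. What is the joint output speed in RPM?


omega_joint = omega_motor / N = 4060 / 30 = 135.3333

135.3333 RPM


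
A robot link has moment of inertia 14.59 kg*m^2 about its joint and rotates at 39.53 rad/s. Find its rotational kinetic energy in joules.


KE = (1/2)*I*omega^2 = 0.5*14.59*39.53^2 = 11399.3195

11399.3195 J


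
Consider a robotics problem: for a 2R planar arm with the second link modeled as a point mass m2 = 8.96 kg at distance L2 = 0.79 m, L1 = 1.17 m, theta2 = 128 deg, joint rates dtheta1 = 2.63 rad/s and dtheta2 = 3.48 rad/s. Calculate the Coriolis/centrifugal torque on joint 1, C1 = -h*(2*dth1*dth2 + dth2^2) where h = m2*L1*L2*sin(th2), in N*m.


h = m2*L1*L2*sin(th2) = 8.96*1.17*0.79*sin(128 deg) = 6.526091
C1 = -h*(2*2.63*3.48 + 3.48^2) = -6.526091*30.4152 = -198.4924

-198.4924 N*m


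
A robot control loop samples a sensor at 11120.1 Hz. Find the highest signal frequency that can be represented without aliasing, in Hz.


f_max = f_s/2 = 11120.1/2 = 5560.0500

5560.0500 Hz


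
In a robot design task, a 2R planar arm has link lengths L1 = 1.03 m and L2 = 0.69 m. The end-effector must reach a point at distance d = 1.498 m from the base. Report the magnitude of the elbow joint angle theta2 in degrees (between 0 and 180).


cos(th2) = (d^2 - L1^2 - L2^2)/(2*L1*L2) = (1.498^2 - 1.03^2 - 0.69^2)/(2*1.03*0.69) = 0.49739975
th2 = acos(0.49739975) = 60.1719 deg

60.1719 degrees


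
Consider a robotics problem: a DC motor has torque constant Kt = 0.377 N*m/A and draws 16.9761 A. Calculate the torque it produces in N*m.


tau = Kt * I = 0.377*16.9761 = 6.4000

6.4000 N*m


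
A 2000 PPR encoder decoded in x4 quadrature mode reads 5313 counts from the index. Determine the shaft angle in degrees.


angle = counts * 360 / (PPR*4) = 5313 * 360 / 8000 = 239.0850

239.0850 degrees


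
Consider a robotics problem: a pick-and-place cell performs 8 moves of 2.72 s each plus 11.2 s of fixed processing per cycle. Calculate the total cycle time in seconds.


T = 8*2.72 + 11.2 = 32.9600

32.9600 s


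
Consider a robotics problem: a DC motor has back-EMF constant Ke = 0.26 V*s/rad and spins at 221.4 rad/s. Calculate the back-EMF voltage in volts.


V_emf = Ke * omega = 0.26*221.4 = 57.5640

57.5640 V


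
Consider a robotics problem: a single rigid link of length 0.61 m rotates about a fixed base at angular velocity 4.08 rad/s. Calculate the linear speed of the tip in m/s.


v = L*omega = 0.61 * 4.08 = 2.4888

2.4888 m/s


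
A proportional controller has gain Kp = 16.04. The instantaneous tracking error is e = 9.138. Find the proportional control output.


u_P = Kp * e = 16.04 * 9.138 = 146.5735

146.5735


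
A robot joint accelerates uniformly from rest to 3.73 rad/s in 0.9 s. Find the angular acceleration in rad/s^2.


alpha = delta_omega / t = 3.73 / 0.9 = 4.1444

4.1444 rad/s^2


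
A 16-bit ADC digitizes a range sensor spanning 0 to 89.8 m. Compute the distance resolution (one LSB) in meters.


res = range / 2^n = 89.8/2^16 = 89.8/65536 = 0.0014

0.0014 m


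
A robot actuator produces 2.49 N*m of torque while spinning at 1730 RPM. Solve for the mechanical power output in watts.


omega = 1730 * 2*pi/60 = 181.165176 rad/s
P = tau * omega = 2.49 * 181.165176 = 451.1013

451.1013 W


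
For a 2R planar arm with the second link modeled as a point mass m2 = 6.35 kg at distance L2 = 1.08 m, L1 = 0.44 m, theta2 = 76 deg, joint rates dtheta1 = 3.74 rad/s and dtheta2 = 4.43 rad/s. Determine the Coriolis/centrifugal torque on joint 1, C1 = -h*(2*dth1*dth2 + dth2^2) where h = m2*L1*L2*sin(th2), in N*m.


h = m2*L1*L2*sin(th2) = 6.35*0.44*1.08*sin(76 deg) = 2.927887
C1 = -h*(2*3.74*4.43 + 4.43^2) = -2.927887*52.7613 = -154.4791

-154.4791 N*m


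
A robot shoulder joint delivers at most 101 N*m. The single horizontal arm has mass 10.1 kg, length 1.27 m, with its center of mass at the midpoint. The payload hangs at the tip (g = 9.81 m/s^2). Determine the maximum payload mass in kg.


tau_arm = m_arm*g*(L/2) = 10.1*9.81*1.27/2 = 62.9164 N*m
tau_payload = tau_max - tau_arm = 101 - 62.9164 = 38.0836
m_payload = tau_payload / (g*L) = 38.0836 / (9.81*1.27) = 3.0568

3.0568 kg


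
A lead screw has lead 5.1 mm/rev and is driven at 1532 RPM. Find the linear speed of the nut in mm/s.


v = lead * (RPM/60) = 5.1*1532/60 = 130.2200

130.2200 mm/s


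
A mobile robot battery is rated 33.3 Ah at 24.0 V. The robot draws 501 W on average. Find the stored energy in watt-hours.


E = capacity * V = 33.3*24.0 = 799.2000

799.2000 Wh


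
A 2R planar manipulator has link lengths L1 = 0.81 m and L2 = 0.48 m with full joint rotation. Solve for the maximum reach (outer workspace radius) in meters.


r_max = L1 + L2 = 0.81 + 0.48 = 1.2900

1.2900 m


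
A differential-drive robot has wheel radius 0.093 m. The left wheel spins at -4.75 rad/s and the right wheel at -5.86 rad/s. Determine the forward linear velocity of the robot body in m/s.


v = r*(wR + wL)/2 = 0.093*(-5.86 + -4.75)/2 = -0.4934

-0.4934 m/s


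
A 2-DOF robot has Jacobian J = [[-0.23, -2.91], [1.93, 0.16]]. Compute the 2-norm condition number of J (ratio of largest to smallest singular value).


JJ^T eigenvalues: trace(JJ^T) = 12.2715, det(JJ^T) = det(J)^2 = 31.13082025
s_max^2 = (12.2715 + sqrt(26.06643125))/2 = 8.68851474
s_min^2 = (12.2715 - sqrt(26.06643125))/2 = 3.58298526
kappa = s_max/s_min = sqrt(8.68851474/3.58298526) = 1.5572

1.5572


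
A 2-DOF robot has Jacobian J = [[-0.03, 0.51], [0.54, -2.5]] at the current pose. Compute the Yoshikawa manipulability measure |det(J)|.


det(J) = -0.03*-2.5 - (0.51)*(0.54) = -0.2004
|det(J)| = 0.2004

0.2004


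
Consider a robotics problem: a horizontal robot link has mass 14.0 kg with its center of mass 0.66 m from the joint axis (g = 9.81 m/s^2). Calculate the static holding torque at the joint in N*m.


tau = m*g*L = 14.0 * 9.81 * 0.66 = 90.6444

90.6444 N*m


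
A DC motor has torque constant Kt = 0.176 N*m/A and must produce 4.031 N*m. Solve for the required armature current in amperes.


I = tau / Kt = 4.031/0.176 = 22.9034

22.9034 A


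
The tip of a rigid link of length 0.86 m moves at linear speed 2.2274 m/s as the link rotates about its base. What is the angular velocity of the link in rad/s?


omega = v / L = 2.2274 / 0.86 = 2.5900

2.5900 rad/s


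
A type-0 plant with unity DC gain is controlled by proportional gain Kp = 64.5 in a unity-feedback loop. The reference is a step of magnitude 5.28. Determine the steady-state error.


e_ss = R/(1 + Kp) = 5.28/(1 + 64.5) = 5.28/65.5000 = 0.0806

0.0806


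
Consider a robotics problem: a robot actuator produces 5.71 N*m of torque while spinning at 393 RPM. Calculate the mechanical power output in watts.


omega = 393 * 2*pi/60 = 41.154864 rad/s
P = tau * omega = 5.71 * 41.154864 = 234.9943

234.9943 W


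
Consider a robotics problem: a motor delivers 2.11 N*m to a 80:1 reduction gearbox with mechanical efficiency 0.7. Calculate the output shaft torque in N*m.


tau_out = tau_in * N * eta = 2.11 * 80 * 0.7 = 118.1600

118.1600 N*m


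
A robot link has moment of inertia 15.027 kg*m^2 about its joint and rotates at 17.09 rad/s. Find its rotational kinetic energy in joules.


KE = (1/2)*I*omega^2 = 0.5*15.027*17.09^2 = 2194.4537

2194.4537 J


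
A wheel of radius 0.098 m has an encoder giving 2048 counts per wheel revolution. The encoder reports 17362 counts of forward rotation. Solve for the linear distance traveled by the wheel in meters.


revs = 17362/2048 = 8.477539
d = revs * 2*pi*r = 8.477539 * 2*pi*0.098 = 5.2201

5.2201 m


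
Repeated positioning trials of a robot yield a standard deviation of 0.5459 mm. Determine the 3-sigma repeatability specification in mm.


repeatability = 3*sigma = 3*0.5459 = 1.6377

1.6377 mm


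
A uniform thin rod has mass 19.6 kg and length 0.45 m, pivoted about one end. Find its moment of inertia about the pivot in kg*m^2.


I = (1/3)*m*L^2 = (1/3)*19.6*0.45^2 = 1.3230

1.3230 kg*m^2


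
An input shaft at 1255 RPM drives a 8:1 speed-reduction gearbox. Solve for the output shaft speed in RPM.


omega_out = omega_in / N = 1255 / 8 = 156.8750

156.8750 RPM


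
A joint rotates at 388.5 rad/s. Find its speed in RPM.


RPM = 388.5 * 60/(2*pi) = 3709.9017

3709.9017 RPM


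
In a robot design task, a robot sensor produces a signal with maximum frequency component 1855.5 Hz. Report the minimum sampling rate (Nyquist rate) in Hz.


f_s,min = 2*f_max = 2*1855.5 = 3711.0000

3711.0000 Hz


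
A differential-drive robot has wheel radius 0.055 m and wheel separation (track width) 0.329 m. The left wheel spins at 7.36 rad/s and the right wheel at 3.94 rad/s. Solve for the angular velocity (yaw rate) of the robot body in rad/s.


omega = r*(wR - wL)/L = 0.055*(3.94 - (7.36))/0.329 = -0.5717

-0.5717 rad/s


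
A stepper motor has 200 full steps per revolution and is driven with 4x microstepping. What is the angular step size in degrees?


step = 360/(200*4) = 360/800 = 0.4500

0.4500 degrees


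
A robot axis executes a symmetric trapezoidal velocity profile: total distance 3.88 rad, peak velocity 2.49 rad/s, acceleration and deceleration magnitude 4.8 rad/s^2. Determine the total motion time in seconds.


t_acc = v/a = 2.49/4.8 = 0.518750 s
d_acc = v^2/(2a) = 0.645844 rad (each ramp)
d_cruise = 3.88 - 2*0.645844 = 2.588312 rad
t_cruise = 2.588312/2.49 = 1.039483 s
t_total = 2*0.518750 + 1.039483 = 2.0770

2.0770 s


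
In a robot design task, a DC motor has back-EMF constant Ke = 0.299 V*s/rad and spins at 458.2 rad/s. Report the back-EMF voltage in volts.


V_emf = Ke * omega = 0.299*458.2 = 137.0018

137.0018 V


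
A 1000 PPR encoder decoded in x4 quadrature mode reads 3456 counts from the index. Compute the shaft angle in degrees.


angle = counts * 360 / (PPR*4) = 3456 * 360 / 4000 = 311.0400

311.0400 degrees


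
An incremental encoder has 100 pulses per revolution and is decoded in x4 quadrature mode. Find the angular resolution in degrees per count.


resolution = 360 / (PPR * 4) = 360 / 400 = 0.9000

0.9000 degrees


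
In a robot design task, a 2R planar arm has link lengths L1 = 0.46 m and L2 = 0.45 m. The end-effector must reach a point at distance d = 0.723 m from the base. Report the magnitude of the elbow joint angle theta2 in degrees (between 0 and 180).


cos(th2) = (d^2 - L1^2 - L2^2)/(2*L1*L2) = (0.723^2 - 0.46^2 - 0.45^2)/(2*0.46*0.45) = 0.26238889
th2 = acos(0.26238889) = 74.7881 deg

74.7881 degrees


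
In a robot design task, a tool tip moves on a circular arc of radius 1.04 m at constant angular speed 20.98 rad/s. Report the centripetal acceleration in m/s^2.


a_c = omega^2 * r = 20.98^2 * 1.04 = 457.7668

457.7668 m/s^2


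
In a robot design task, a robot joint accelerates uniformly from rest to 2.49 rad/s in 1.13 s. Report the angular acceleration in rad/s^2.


alpha = delta_omega / t = 2.49 / 1.13 = 2.2035

2.2035 rad/s^2


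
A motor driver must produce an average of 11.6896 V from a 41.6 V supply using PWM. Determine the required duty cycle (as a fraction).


D = V_avg/V_supply = 11.6896/41.6 = 0.2810

0.2810


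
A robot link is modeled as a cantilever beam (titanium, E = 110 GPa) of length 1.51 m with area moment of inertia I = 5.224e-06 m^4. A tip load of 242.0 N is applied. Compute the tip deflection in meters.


delta = F*L^3/(3*E*I) = 242.0*1.51^3/(3*1.100e+11*5.224e-06)
      = 833.194142/1723920 = 4.8331e-04

4.8331e-04 m


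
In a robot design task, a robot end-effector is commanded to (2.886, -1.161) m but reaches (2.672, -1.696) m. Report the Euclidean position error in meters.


dx = 2.672 - (2.886) = -0.2140, dy = -1.696 - (-1.161) = -0.5350
err = sqrt(0.045796 + 0.286225) = 0.5762

0.5762 m


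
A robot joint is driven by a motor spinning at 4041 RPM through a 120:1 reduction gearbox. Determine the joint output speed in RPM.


omega_joint = omega_motor / N = 4041 / 120 = 33.6750

33.6750 RPM


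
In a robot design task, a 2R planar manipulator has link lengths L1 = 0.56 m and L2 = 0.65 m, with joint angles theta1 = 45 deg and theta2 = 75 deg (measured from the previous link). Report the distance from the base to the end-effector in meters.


x = L1*cos(th1) + L2*cos(th1+th2) = 0.070980
y = L1*sin(th1) + L2*sin(th1+th2) = 0.958896
d = sqrt(x^2 + y^2) = sqrt(0.005038 + 0.919482) = 0.9615

0.9615 m


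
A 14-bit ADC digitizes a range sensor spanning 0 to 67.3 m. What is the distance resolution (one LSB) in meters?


res = range / 2^n = 67.3/2^14 = 67.3/16384 = 0.0041

0.0041 m


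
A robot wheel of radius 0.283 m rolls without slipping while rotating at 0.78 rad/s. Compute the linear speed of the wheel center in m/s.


v = omega * r = 0.78 * 0.283 = 0.2207

0.2207 m/s


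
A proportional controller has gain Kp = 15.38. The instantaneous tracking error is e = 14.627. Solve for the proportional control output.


u_P = Kp * e = 15.38 * 14.627 = 224.9633

224.9633


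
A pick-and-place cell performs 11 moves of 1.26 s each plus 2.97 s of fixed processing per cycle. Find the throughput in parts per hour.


T_cycle = 11*1.26 + 2.97 = 16.8300 s
rate = 3600/T = 213.9037

213.9037 parts/hour


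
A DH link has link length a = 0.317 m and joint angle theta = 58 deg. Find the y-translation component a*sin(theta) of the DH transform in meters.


a*sin(theta) = 0.317*sin(58 deg) = 0.2688

0.2688 m


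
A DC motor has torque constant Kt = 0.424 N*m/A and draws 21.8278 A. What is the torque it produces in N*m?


tau = Kt * I = 0.424*21.8278 = 9.2550

9.2550 N*m


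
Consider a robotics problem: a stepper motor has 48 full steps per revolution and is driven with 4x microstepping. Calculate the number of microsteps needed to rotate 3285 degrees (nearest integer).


step_size = 360/(48*4) = 360/192 = 1.875000 deg
n = 3285/(360/192) = 3285*192/360 = 1752

1752 steps


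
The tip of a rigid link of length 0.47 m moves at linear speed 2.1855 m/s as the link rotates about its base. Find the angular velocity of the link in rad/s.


omega = v / L = 2.1855 / 0.47 = 4.6500

4.6500 rad/s


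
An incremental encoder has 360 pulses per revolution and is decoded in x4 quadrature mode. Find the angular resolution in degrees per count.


resolution = 360 / (PPR * 4) = 360 / 1440 = 0.2500

0.2500 degrees


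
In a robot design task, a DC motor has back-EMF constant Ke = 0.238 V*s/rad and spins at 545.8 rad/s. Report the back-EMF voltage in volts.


V_emf = Ke * omega = 0.238*545.8 = 129.9004

129.9004 V


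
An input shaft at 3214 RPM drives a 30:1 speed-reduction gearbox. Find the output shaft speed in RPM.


omega_out = omega_in / N = 3214 / 30 = 107.1333

107.1333 RPM


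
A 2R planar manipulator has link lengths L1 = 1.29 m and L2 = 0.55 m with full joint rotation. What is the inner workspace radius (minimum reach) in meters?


r_min = |L1 - L2| = |1.29 - 0.55| = 0.7400

0.7400 m


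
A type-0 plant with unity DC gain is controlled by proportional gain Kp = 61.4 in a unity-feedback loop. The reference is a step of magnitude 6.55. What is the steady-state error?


e_ss = R/(1 + Kp) = 6.55/(1 + 61.4) = 6.55/62.4000 = 0.1050

0.1050


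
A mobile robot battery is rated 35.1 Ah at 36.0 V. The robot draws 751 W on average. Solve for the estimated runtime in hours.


E = 35.1*36.0 = 1263.6000 Wh
t = E/P = 1263.6000/751 = 1.6826

1.6826 hours


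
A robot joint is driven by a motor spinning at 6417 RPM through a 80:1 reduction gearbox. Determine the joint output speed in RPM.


omega_joint = omega_motor / N = 6417 / 80 = 80.2125

80.2125 RPM


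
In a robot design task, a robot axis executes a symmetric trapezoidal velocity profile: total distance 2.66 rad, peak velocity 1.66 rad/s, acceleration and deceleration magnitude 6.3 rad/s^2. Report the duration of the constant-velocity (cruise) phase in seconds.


t_acc = v/a = 0.263492 s, d_acc = v^2/(2a) = 0.218698 rad each
d_cruise = 2.66 - 2*0.218698 = 2.222604 rad
t_cruise = d_cruise/v = 2.222604/1.66 = 1.3389

1.3389 s


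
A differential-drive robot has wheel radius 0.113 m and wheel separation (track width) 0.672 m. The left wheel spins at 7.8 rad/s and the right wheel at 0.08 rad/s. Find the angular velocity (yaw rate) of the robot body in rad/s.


omega = r*(wR - wL)/L = 0.113*(0.08 - (7.8))/0.672 = -1.2982

-1.2982 rad/s


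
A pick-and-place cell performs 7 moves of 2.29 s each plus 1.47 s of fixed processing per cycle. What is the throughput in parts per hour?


T_cycle = 7*2.29 + 1.47 = 17.5000 s
rate = 3600/T = 205.7143

205.7143 parts/hour


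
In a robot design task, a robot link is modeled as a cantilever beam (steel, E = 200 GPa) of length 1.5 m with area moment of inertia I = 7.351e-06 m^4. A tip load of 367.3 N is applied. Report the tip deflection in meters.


delta = F*L^3/(3*E*I) = 367.3*1.5^3/(3*2.000e+11*7.351e-06)
      = 1239.6375/4410600 = 2.8106e-04

2.8106e-04 m


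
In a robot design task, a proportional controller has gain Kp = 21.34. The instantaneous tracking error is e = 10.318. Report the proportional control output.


u_P = Kp * e = 21.34 * 10.318 = 220.1861

220.1861


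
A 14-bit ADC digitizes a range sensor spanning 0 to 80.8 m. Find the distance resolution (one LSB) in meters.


res = range / 2^n = 80.8/2^14 = 80.8/16384 = 0.0049

0.0049 m


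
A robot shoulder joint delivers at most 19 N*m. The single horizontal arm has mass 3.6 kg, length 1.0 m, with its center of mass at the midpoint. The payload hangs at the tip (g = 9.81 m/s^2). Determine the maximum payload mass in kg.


tau_arm = m_arm*g*(L/2) = 3.6*9.81*1.0/2 = 17.6580 N*m
tau_payload = tau_max - tau_arm = 19 - 17.6580 = 1.3420
m_payload = tau_payload / (g*L) = 1.3420 / (9.81*1.0) = 0.1368

0.1368 kg


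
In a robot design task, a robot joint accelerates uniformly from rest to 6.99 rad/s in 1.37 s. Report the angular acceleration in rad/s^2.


alpha = delta_omega / t = 6.99 / 1.37 = 5.1022

5.1022 rad/s^2


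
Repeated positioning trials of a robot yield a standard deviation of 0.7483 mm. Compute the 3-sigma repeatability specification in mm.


repeatability = 3*sigma = 3*0.7483 = 2.2449

2.2449 mm


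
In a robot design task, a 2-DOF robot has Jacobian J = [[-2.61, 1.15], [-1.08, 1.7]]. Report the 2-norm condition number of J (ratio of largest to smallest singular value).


JJ^T eigenvalues: trace(JJ^T) = 12.1910, det(JJ^T) = det(J)^2 = 10.20802500
s_max^2 = (12.1910 + sqrt(107.78838100))/2 = 11.28655916
s_min^2 = (12.1910 - sqrt(107.78838100))/2 = 0.90444084
kappa = s_max/s_min = sqrt(11.28655916/0.90444084) = 3.5326

3.5326


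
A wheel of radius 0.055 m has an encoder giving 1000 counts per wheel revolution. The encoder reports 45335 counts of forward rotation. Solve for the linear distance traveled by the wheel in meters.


revs = 45335/1000 = 45.335000
d = revs * 2*pi*r = 45.335000 * 2*pi*0.055 = 15.6667

15.6667 m


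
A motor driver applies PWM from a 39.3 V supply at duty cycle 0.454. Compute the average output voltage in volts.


V_avg = V_supply * D = 39.3*0.454 = 17.8422

17.8422 V


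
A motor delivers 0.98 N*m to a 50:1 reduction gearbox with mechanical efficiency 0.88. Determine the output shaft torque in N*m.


tau_out = tau_in * N * eta = 0.98 * 50 * 0.88 = 43.1200

43.1200 N*m


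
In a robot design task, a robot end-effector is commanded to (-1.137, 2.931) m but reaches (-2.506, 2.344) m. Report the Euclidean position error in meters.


dx = -2.506 - (-1.137) = -1.3690, dy = 2.344 - (2.931) = -0.5870
err = sqrt(1.874161 + 0.344569) = 1.4895

1.4895 m


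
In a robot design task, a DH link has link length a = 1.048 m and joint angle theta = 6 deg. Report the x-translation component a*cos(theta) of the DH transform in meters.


a*cos(theta) = 1.048*cos(6 deg) = 1.0423

1.0423 m


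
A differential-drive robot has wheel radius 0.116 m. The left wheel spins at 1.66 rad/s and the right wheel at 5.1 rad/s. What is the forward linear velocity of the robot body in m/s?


v = r*(wR + wL)/2 = 0.116*(5.1 + 1.66)/2 = 0.3921

0.3921 m/s


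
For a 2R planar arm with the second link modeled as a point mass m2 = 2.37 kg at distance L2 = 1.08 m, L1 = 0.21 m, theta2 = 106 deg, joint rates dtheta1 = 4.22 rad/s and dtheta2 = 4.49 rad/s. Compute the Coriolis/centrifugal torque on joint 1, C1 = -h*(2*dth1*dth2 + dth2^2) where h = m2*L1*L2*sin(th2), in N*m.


h = m2*L1*L2*sin(th2) = 2.37*0.21*1.08*sin(106 deg) = 0.516694
C1 = -h*(2*4.22*4.49 + 4.49^2) = -0.516694*58.0557 = -29.9970

-29.9970 N*m


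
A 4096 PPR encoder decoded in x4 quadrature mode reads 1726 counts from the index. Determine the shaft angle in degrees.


angle = counts * 360 / (PPR*4) = 1726 * 360 / 16384 = 37.9248

37.9248 degrees


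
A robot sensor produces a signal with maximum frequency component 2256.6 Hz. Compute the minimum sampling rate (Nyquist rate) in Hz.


f_s,min = 2*f_max = 2*2256.6 = 4513.2000

4513.2000 Hz


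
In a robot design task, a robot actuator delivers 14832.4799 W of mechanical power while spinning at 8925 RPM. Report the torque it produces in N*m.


omega = 8925 * 2*pi/60 = 934.623814 rad/s
tau = P / omega = 14832.4799 / 934.623814 = 15.8700

15.8700 N*m


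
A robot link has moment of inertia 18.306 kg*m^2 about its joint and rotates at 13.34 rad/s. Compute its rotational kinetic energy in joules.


KE = (1/2)*I*omega^2 = 0.5*18.306*13.34^2 = 1628.8276

1628.8276 J


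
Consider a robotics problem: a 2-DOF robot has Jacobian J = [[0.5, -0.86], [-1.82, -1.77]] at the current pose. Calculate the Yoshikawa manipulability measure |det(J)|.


det(J) = 0.5*-1.77 - (-0.86)*(-1.82) = -2.4502
|det(J)| = 2.4502

2.4502


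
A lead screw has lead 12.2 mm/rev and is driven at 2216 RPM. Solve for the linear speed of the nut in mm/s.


v = lead * (RPM/60) = 12.2*2216/60 = 450.5867

450.5867 mm/s


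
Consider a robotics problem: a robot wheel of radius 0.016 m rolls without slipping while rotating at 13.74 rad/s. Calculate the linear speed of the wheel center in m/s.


v = omega * r = 13.74 * 0.016 = 0.2198

0.2198 m/s


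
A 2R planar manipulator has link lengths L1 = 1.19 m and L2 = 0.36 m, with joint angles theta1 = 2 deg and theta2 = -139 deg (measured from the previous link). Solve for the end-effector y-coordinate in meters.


y = L1*sin(th1) + L2*sin(th1+th2) = 1.19*sin(2 deg) + 0.36*sin(-137 deg) = -0.2040

-0.2040 m


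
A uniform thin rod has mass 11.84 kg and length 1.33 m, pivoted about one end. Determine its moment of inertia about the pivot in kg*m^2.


I = (1/3)*m*L^2 = (1/3)*11.84*1.33^2 = 6.9813

6.9813 kg*m^2


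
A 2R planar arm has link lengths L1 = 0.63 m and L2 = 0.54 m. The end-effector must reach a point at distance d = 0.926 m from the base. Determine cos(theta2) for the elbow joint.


cos(th2) = (d^2 - L1^2 - L2^2)/(2*L1*L2) = (0.926^2 - 0.63^2 - 0.54^2)/(2*0.63*0.54) = 0.2483

0.2483


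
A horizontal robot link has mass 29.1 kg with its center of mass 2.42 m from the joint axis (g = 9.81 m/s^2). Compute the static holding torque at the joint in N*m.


tau = m*g*L = 29.1 * 9.81 * 2.42 = 690.8398

690.8398 N*m


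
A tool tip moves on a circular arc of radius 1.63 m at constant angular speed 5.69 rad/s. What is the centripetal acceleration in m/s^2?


a_c = omega^2 * r = 5.69^2 * 1.63 = 52.7730

52.7730 m/s^2


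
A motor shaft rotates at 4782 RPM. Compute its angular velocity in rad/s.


omega = 4782 * 2*pi/60 = 500.7699

500.7699 rad/s


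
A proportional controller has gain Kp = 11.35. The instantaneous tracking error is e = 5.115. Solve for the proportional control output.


u_P = Kp * e = 11.35 * 5.115 = 58.0553

58.0553


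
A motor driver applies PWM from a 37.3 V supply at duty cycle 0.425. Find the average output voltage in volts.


V_avg = V_supply * D = 37.3*0.425 = 15.8525

15.8525 V


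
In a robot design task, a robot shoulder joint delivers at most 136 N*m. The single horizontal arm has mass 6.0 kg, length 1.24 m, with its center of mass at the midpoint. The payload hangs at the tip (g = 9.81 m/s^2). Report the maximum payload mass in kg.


tau_arm = m_arm*g*(L/2) = 6.0*9.81*1.24/2 = 36.4932 N*m
tau_payload = tau_max - tau_arm = 136 - 36.4932 = 99.5068
m_payload = tau_payload / (g*L) = 99.5068 / (9.81*1.24) = 8.1802

8.1802 kg
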